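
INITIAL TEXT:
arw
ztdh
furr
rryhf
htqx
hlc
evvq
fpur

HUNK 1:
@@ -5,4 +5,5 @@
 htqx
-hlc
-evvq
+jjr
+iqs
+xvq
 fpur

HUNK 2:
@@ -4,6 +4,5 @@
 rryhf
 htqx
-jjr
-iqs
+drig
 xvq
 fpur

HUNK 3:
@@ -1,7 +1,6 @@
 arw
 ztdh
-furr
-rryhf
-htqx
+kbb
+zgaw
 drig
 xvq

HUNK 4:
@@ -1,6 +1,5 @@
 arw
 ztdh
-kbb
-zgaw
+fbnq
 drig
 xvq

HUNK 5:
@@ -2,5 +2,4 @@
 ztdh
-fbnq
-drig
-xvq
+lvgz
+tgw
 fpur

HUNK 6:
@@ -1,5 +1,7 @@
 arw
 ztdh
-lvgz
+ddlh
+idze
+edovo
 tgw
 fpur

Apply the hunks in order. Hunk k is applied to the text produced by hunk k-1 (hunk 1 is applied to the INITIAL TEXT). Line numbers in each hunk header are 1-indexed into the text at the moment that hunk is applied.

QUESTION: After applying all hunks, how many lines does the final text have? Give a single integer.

Hunk 1: at line 5 remove [hlc,evvq] add [jjr,iqs,xvq] -> 9 lines: arw ztdh furr rryhf htqx jjr iqs xvq fpur
Hunk 2: at line 4 remove [jjr,iqs] add [drig] -> 8 lines: arw ztdh furr rryhf htqx drig xvq fpur
Hunk 3: at line 1 remove [furr,rryhf,htqx] add [kbb,zgaw] -> 7 lines: arw ztdh kbb zgaw drig xvq fpur
Hunk 4: at line 1 remove [kbb,zgaw] add [fbnq] -> 6 lines: arw ztdh fbnq drig xvq fpur
Hunk 5: at line 2 remove [fbnq,drig,xvq] add [lvgz,tgw] -> 5 lines: arw ztdh lvgz tgw fpur
Hunk 6: at line 1 remove [lvgz] add [ddlh,idze,edovo] -> 7 lines: arw ztdh ddlh idze edovo tgw fpur
Final line count: 7

Answer: 7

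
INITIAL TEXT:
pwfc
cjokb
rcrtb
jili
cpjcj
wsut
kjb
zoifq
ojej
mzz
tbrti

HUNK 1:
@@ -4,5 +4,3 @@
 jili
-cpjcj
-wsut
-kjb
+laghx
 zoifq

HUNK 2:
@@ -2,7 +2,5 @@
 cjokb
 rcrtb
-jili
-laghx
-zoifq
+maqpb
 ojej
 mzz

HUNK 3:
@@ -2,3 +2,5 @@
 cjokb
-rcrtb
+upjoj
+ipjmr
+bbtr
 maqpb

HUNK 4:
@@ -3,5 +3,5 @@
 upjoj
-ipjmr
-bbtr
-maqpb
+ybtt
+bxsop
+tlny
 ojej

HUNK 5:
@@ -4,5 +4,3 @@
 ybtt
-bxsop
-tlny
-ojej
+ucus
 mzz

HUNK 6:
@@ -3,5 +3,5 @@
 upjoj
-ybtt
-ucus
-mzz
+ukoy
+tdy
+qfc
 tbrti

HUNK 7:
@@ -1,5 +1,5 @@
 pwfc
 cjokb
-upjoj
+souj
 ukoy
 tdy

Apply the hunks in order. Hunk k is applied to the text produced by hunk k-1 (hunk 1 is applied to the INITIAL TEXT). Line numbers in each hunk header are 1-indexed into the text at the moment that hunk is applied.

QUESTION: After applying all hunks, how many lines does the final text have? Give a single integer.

Answer: 7

Derivation:
Hunk 1: at line 4 remove [cpjcj,wsut,kjb] add [laghx] -> 9 lines: pwfc cjokb rcrtb jili laghx zoifq ojej mzz tbrti
Hunk 2: at line 2 remove [jili,laghx,zoifq] add [maqpb] -> 7 lines: pwfc cjokb rcrtb maqpb ojej mzz tbrti
Hunk 3: at line 2 remove [rcrtb] add [upjoj,ipjmr,bbtr] -> 9 lines: pwfc cjokb upjoj ipjmr bbtr maqpb ojej mzz tbrti
Hunk 4: at line 3 remove [ipjmr,bbtr,maqpb] add [ybtt,bxsop,tlny] -> 9 lines: pwfc cjokb upjoj ybtt bxsop tlny ojej mzz tbrti
Hunk 5: at line 4 remove [bxsop,tlny,ojej] add [ucus] -> 7 lines: pwfc cjokb upjoj ybtt ucus mzz tbrti
Hunk 6: at line 3 remove [ybtt,ucus,mzz] add [ukoy,tdy,qfc] -> 7 lines: pwfc cjokb upjoj ukoy tdy qfc tbrti
Hunk 7: at line 1 remove [upjoj] add [souj] -> 7 lines: pwfc cjokb souj ukoy tdy qfc tbrti
Final line count: 7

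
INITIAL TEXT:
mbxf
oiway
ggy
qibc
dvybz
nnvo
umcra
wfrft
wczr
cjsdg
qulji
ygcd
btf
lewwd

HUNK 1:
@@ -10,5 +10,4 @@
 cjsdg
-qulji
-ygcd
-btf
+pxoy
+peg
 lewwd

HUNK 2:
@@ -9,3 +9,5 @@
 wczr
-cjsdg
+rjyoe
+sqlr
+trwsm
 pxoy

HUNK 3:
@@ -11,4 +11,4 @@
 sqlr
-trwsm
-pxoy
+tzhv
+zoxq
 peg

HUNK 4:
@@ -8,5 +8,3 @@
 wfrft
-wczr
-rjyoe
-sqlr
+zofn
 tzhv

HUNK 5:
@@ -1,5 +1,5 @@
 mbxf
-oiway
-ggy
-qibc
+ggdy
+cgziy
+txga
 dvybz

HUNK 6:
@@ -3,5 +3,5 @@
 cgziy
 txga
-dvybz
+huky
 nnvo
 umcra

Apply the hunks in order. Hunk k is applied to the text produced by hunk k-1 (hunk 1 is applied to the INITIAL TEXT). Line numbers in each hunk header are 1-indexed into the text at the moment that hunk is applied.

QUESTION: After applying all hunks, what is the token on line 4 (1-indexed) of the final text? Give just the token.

Hunk 1: at line 10 remove [qulji,ygcd,btf] add [pxoy,peg] -> 13 lines: mbxf oiway ggy qibc dvybz nnvo umcra wfrft wczr cjsdg pxoy peg lewwd
Hunk 2: at line 9 remove [cjsdg] add [rjyoe,sqlr,trwsm] -> 15 lines: mbxf oiway ggy qibc dvybz nnvo umcra wfrft wczr rjyoe sqlr trwsm pxoy peg lewwd
Hunk 3: at line 11 remove [trwsm,pxoy] add [tzhv,zoxq] -> 15 lines: mbxf oiway ggy qibc dvybz nnvo umcra wfrft wczr rjyoe sqlr tzhv zoxq peg lewwd
Hunk 4: at line 8 remove [wczr,rjyoe,sqlr] add [zofn] -> 13 lines: mbxf oiway ggy qibc dvybz nnvo umcra wfrft zofn tzhv zoxq peg lewwd
Hunk 5: at line 1 remove [oiway,ggy,qibc] add [ggdy,cgziy,txga] -> 13 lines: mbxf ggdy cgziy txga dvybz nnvo umcra wfrft zofn tzhv zoxq peg lewwd
Hunk 6: at line 3 remove [dvybz] add [huky] -> 13 lines: mbxf ggdy cgziy txga huky nnvo umcra wfrft zofn tzhv zoxq peg lewwd
Final line 4: txga

Answer: txga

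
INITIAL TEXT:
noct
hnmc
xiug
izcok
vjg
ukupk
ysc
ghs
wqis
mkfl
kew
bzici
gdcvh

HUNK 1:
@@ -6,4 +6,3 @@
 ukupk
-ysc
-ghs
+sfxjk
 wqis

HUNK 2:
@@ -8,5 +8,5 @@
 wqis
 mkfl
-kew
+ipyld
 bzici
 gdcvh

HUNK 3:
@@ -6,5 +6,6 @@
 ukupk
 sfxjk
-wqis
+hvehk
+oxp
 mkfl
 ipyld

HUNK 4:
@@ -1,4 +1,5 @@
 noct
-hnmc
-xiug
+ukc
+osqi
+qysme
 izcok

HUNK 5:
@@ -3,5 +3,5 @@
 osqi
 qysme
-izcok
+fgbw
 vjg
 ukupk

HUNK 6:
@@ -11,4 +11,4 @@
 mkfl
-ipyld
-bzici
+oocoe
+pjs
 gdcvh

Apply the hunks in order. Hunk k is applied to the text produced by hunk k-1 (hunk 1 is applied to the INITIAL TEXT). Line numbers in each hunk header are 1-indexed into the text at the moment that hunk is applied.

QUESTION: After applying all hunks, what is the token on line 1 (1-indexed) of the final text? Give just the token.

Hunk 1: at line 6 remove [ysc,ghs] add [sfxjk] -> 12 lines: noct hnmc xiug izcok vjg ukupk sfxjk wqis mkfl kew bzici gdcvh
Hunk 2: at line 8 remove [kew] add [ipyld] -> 12 lines: noct hnmc xiug izcok vjg ukupk sfxjk wqis mkfl ipyld bzici gdcvh
Hunk 3: at line 6 remove [wqis] add [hvehk,oxp] -> 13 lines: noct hnmc xiug izcok vjg ukupk sfxjk hvehk oxp mkfl ipyld bzici gdcvh
Hunk 4: at line 1 remove [hnmc,xiug] add [ukc,osqi,qysme] -> 14 lines: noct ukc osqi qysme izcok vjg ukupk sfxjk hvehk oxp mkfl ipyld bzici gdcvh
Hunk 5: at line 3 remove [izcok] add [fgbw] -> 14 lines: noct ukc osqi qysme fgbw vjg ukupk sfxjk hvehk oxp mkfl ipyld bzici gdcvh
Hunk 6: at line 11 remove [ipyld,bzici] add [oocoe,pjs] -> 14 lines: noct ukc osqi qysme fgbw vjg ukupk sfxjk hvehk oxp mkfl oocoe pjs gdcvh
Final line 1: noct

Answer: noct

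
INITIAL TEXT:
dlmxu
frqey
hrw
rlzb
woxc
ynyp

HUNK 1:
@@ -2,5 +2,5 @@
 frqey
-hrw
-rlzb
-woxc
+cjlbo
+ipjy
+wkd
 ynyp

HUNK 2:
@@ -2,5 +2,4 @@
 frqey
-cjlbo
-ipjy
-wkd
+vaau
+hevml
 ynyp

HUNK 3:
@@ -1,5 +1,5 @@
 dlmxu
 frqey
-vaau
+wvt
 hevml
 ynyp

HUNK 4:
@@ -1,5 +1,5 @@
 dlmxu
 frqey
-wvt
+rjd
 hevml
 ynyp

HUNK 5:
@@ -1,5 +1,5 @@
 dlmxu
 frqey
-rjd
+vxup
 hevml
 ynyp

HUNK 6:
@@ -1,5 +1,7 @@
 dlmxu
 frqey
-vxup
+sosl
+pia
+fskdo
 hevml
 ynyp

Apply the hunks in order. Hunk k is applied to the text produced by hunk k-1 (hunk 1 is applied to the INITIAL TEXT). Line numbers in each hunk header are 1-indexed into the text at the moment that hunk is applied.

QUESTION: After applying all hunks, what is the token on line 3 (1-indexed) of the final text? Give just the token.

Answer: sosl

Derivation:
Hunk 1: at line 2 remove [hrw,rlzb,woxc] add [cjlbo,ipjy,wkd] -> 6 lines: dlmxu frqey cjlbo ipjy wkd ynyp
Hunk 2: at line 2 remove [cjlbo,ipjy,wkd] add [vaau,hevml] -> 5 lines: dlmxu frqey vaau hevml ynyp
Hunk 3: at line 1 remove [vaau] add [wvt] -> 5 lines: dlmxu frqey wvt hevml ynyp
Hunk 4: at line 1 remove [wvt] add [rjd] -> 5 lines: dlmxu frqey rjd hevml ynyp
Hunk 5: at line 1 remove [rjd] add [vxup] -> 5 lines: dlmxu frqey vxup hevml ynyp
Hunk 6: at line 1 remove [vxup] add [sosl,pia,fskdo] -> 7 lines: dlmxu frqey sosl pia fskdo hevml ynyp
Final line 3: sosl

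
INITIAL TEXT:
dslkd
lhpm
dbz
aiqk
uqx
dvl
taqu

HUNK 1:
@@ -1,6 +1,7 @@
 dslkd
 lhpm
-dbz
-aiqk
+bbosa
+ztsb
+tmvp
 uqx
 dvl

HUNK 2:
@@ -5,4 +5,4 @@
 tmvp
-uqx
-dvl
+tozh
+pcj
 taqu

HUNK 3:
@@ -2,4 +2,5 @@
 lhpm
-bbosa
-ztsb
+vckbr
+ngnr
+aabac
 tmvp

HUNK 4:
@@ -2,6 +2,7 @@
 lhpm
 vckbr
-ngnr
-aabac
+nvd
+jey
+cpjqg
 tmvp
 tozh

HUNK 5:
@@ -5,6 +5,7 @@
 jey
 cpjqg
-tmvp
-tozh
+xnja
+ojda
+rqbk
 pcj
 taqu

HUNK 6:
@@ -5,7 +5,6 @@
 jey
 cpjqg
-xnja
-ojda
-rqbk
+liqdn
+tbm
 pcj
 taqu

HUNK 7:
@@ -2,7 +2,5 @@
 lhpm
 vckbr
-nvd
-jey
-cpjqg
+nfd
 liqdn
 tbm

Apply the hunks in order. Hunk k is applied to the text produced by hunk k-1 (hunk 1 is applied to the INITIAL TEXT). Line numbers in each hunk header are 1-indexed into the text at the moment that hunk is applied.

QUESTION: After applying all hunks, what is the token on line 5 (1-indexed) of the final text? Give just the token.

Answer: liqdn

Derivation:
Hunk 1: at line 1 remove [dbz,aiqk] add [bbosa,ztsb,tmvp] -> 8 lines: dslkd lhpm bbosa ztsb tmvp uqx dvl taqu
Hunk 2: at line 5 remove [uqx,dvl] add [tozh,pcj] -> 8 lines: dslkd lhpm bbosa ztsb tmvp tozh pcj taqu
Hunk 3: at line 2 remove [bbosa,ztsb] add [vckbr,ngnr,aabac] -> 9 lines: dslkd lhpm vckbr ngnr aabac tmvp tozh pcj taqu
Hunk 4: at line 2 remove [ngnr,aabac] add [nvd,jey,cpjqg] -> 10 lines: dslkd lhpm vckbr nvd jey cpjqg tmvp tozh pcj taqu
Hunk 5: at line 5 remove [tmvp,tozh] add [xnja,ojda,rqbk] -> 11 lines: dslkd lhpm vckbr nvd jey cpjqg xnja ojda rqbk pcj taqu
Hunk 6: at line 5 remove [xnja,ojda,rqbk] add [liqdn,tbm] -> 10 lines: dslkd lhpm vckbr nvd jey cpjqg liqdn tbm pcj taqu
Hunk 7: at line 2 remove [nvd,jey,cpjqg] add [nfd] -> 8 lines: dslkd lhpm vckbr nfd liqdn tbm pcj taqu
Final line 5: liqdn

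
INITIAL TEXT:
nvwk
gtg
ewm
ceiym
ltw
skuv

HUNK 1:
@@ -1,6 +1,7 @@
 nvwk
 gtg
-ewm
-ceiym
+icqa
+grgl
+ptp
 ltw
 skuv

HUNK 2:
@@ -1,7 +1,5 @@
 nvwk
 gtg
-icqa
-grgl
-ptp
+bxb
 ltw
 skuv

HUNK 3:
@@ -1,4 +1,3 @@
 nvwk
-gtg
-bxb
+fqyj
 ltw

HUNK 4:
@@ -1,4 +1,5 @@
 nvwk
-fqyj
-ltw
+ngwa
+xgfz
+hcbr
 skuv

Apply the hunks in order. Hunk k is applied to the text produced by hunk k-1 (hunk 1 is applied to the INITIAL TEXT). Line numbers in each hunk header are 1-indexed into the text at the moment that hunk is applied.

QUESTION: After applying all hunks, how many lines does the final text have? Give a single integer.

Answer: 5

Derivation:
Hunk 1: at line 1 remove [ewm,ceiym] add [icqa,grgl,ptp] -> 7 lines: nvwk gtg icqa grgl ptp ltw skuv
Hunk 2: at line 1 remove [icqa,grgl,ptp] add [bxb] -> 5 lines: nvwk gtg bxb ltw skuv
Hunk 3: at line 1 remove [gtg,bxb] add [fqyj] -> 4 lines: nvwk fqyj ltw skuv
Hunk 4: at line 1 remove [fqyj,ltw] add [ngwa,xgfz,hcbr] -> 5 lines: nvwk ngwa xgfz hcbr skuv
Final line count: 5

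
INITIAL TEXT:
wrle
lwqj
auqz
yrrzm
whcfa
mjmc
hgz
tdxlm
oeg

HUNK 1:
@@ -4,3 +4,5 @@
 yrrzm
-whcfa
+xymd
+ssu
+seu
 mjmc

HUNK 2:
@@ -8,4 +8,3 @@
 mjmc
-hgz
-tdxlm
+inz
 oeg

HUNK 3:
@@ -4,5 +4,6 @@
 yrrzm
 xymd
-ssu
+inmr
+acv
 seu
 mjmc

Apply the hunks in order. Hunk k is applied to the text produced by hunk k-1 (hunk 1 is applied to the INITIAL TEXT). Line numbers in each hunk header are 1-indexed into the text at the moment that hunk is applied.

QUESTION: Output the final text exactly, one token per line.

Hunk 1: at line 4 remove [whcfa] add [xymd,ssu,seu] -> 11 lines: wrle lwqj auqz yrrzm xymd ssu seu mjmc hgz tdxlm oeg
Hunk 2: at line 8 remove [hgz,tdxlm] add [inz] -> 10 lines: wrle lwqj auqz yrrzm xymd ssu seu mjmc inz oeg
Hunk 3: at line 4 remove [ssu] add [inmr,acv] -> 11 lines: wrle lwqj auqz yrrzm xymd inmr acv seu mjmc inz oeg

Answer: wrle
lwqj
auqz
yrrzm
xymd
inmr
acv
seu
mjmc
inz
oeg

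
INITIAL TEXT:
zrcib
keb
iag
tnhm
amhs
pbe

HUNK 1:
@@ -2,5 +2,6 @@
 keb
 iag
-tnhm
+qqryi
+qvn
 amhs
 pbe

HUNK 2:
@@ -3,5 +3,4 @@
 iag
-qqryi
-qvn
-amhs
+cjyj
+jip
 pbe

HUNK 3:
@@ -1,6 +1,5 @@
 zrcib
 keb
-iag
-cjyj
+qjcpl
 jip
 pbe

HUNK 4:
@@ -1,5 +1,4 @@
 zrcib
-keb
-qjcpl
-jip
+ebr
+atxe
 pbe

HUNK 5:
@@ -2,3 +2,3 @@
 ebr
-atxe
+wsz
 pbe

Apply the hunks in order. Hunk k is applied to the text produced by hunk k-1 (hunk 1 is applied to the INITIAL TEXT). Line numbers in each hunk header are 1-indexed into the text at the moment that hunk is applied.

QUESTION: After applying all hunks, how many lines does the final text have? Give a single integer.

Hunk 1: at line 2 remove [tnhm] add [qqryi,qvn] -> 7 lines: zrcib keb iag qqryi qvn amhs pbe
Hunk 2: at line 3 remove [qqryi,qvn,amhs] add [cjyj,jip] -> 6 lines: zrcib keb iag cjyj jip pbe
Hunk 3: at line 1 remove [iag,cjyj] add [qjcpl] -> 5 lines: zrcib keb qjcpl jip pbe
Hunk 4: at line 1 remove [keb,qjcpl,jip] add [ebr,atxe] -> 4 lines: zrcib ebr atxe pbe
Hunk 5: at line 2 remove [atxe] add [wsz] -> 4 lines: zrcib ebr wsz pbe
Final line count: 4

Answer: 4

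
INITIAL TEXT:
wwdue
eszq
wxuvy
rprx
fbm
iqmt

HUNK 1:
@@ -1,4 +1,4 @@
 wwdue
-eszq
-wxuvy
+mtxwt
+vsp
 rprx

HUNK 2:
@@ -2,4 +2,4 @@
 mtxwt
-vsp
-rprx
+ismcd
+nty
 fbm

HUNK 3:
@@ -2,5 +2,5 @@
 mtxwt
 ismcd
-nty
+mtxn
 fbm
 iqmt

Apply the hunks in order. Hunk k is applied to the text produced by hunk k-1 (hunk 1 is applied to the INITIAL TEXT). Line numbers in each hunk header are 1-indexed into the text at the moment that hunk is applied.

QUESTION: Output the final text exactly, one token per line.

Answer: wwdue
mtxwt
ismcd
mtxn
fbm
iqmt

Derivation:
Hunk 1: at line 1 remove [eszq,wxuvy] add [mtxwt,vsp] -> 6 lines: wwdue mtxwt vsp rprx fbm iqmt
Hunk 2: at line 2 remove [vsp,rprx] add [ismcd,nty] -> 6 lines: wwdue mtxwt ismcd nty fbm iqmt
Hunk 3: at line 2 remove [nty] add [mtxn] -> 6 lines: wwdue mtxwt ismcd mtxn fbm iqmt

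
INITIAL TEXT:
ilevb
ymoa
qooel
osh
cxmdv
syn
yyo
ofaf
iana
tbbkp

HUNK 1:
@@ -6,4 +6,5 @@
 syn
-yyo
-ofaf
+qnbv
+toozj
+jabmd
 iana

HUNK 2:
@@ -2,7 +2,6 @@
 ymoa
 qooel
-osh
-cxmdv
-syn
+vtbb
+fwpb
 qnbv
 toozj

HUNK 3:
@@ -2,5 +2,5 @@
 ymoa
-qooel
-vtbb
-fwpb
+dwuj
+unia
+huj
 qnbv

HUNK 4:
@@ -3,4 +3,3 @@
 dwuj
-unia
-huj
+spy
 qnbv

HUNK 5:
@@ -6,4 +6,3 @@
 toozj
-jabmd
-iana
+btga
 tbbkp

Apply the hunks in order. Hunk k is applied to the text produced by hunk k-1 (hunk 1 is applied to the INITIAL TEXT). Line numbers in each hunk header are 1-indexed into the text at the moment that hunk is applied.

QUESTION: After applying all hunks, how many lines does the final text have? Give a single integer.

Hunk 1: at line 6 remove [yyo,ofaf] add [qnbv,toozj,jabmd] -> 11 lines: ilevb ymoa qooel osh cxmdv syn qnbv toozj jabmd iana tbbkp
Hunk 2: at line 2 remove [osh,cxmdv,syn] add [vtbb,fwpb] -> 10 lines: ilevb ymoa qooel vtbb fwpb qnbv toozj jabmd iana tbbkp
Hunk 3: at line 2 remove [qooel,vtbb,fwpb] add [dwuj,unia,huj] -> 10 lines: ilevb ymoa dwuj unia huj qnbv toozj jabmd iana tbbkp
Hunk 4: at line 3 remove [unia,huj] add [spy] -> 9 lines: ilevb ymoa dwuj spy qnbv toozj jabmd iana tbbkp
Hunk 5: at line 6 remove [jabmd,iana] add [btga] -> 8 lines: ilevb ymoa dwuj spy qnbv toozj btga tbbkp
Final line count: 8

Answer: 8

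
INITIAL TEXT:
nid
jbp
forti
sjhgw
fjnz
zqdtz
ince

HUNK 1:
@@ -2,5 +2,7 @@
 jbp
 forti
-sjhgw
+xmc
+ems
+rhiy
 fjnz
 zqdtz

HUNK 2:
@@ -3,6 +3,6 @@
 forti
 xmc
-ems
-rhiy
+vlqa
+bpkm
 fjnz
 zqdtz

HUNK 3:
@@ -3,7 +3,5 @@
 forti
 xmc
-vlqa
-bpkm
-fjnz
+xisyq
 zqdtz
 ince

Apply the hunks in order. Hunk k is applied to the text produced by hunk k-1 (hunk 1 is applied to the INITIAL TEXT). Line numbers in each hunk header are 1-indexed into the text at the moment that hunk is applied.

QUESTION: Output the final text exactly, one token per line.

Hunk 1: at line 2 remove [sjhgw] add [xmc,ems,rhiy] -> 9 lines: nid jbp forti xmc ems rhiy fjnz zqdtz ince
Hunk 2: at line 3 remove [ems,rhiy] add [vlqa,bpkm] -> 9 lines: nid jbp forti xmc vlqa bpkm fjnz zqdtz ince
Hunk 3: at line 3 remove [vlqa,bpkm,fjnz] add [xisyq] -> 7 lines: nid jbp forti xmc xisyq zqdtz ince

Answer: nid
jbp
forti
xmc
xisyq
zqdtz
ince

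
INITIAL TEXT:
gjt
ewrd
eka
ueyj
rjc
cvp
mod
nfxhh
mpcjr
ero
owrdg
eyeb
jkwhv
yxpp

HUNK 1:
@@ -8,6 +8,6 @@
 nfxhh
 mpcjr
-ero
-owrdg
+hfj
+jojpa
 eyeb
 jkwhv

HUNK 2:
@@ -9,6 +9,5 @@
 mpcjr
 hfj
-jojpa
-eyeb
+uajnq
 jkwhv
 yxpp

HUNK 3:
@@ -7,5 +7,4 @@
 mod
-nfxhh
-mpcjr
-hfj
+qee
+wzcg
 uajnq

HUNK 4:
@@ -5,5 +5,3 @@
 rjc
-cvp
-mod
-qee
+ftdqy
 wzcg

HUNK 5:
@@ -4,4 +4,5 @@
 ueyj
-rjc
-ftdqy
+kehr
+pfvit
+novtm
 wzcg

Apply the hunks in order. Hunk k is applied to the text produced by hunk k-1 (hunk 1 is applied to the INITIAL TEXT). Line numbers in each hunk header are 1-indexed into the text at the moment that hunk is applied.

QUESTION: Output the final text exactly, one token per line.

Answer: gjt
ewrd
eka
ueyj
kehr
pfvit
novtm
wzcg
uajnq
jkwhv
yxpp

Derivation:
Hunk 1: at line 8 remove [ero,owrdg] add [hfj,jojpa] -> 14 lines: gjt ewrd eka ueyj rjc cvp mod nfxhh mpcjr hfj jojpa eyeb jkwhv yxpp
Hunk 2: at line 9 remove [jojpa,eyeb] add [uajnq] -> 13 lines: gjt ewrd eka ueyj rjc cvp mod nfxhh mpcjr hfj uajnq jkwhv yxpp
Hunk 3: at line 7 remove [nfxhh,mpcjr,hfj] add [qee,wzcg] -> 12 lines: gjt ewrd eka ueyj rjc cvp mod qee wzcg uajnq jkwhv yxpp
Hunk 4: at line 5 remove [cvp,mod,qee] add [ftdqy] -> 10 lines: gjt ewrd eka ueyj rjc ftdqy wzcg uajnq jkwhv yxpp
Hunk 5: at line 4 remove [rjc,ftdqy] add [kehr,pfvit,novtm] -> 11 lines: gjt ewrd eka ueyj kehr pfvit novtm wzcg uajnq jkwhv yxpp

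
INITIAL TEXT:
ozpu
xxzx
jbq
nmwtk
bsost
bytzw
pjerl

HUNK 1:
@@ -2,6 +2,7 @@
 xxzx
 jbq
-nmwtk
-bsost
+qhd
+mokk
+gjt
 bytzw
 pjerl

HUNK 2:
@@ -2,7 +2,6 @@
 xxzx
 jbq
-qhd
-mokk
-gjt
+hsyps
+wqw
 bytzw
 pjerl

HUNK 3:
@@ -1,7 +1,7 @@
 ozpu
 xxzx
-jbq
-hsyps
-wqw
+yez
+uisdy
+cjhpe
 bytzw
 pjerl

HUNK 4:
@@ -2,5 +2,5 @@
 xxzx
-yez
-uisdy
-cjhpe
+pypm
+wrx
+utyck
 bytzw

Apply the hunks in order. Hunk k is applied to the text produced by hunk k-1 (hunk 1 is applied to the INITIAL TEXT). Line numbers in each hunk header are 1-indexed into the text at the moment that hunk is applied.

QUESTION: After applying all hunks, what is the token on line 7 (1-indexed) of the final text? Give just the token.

Answer: pjerl

Derivation:
Hunk 1: at line 2 remove [nmwtk,bsost] add [qhd,mokk,gjt] -> 8 lines: ozpu xxzx jbq qhd mokk gjt bytzw pjerl
Hunk 2: at line 2 remove [qhd,mokk,gjt] add [hsyps,wqw] -> 7 lines: ozpu xxzx jbq hsyps wqw bytzw pjerl
Hunk 3: at line 1 remove [jbq,hsyps,wqw] add [yez,uisdy,cjhpe] -> 7 lines: ozpu xxzx yez uisdy cjhpe bytzw pjerl
Hunk 4: at line 2 remove [yez,uisdy,cjhpe] add [pypm,wrx,utyck] -> 7 lines: ozpu xxzx pypm wrx utyck bytzw pjerl
Final line 7: pjerl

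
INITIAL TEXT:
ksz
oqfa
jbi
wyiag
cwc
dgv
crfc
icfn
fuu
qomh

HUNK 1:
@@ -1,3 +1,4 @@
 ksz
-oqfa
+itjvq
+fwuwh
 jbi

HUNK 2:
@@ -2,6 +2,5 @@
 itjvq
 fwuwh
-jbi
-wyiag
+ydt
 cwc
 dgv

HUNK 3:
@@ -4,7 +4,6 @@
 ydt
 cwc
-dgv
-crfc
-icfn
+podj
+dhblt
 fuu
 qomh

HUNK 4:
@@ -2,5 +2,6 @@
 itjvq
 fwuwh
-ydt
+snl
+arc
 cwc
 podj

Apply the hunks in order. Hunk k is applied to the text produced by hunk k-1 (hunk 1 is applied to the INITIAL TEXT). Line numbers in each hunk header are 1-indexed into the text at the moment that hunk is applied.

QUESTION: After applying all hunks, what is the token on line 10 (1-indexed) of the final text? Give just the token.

Answer: qomh

Derivation:
Hunk 1: at line 1 remove [oqfa] add [itjvq,fwuwh] -> 11 lines: ksz itjvq fwuwh jbi wyiag cwc dgv crfc icfn fuu qomh
Hunk 2: at line 2 remove [jbi,wyiag] add [ydt] -> 10 lines: ksz itjvq fwuwh ydt cwc dgv crfc icfn fuu qomh
Hunk 3: at line 4 remove [dgv,crfc,icfn] add [podj,dhblt] -> 9 lines: ksz itjvq fwuwh ydt cwc podj dhblt fuu qomh
Hunk 4: at line 2 remove [ydt] add [snl,arc] -> 10 lines: ksz itjvq fwuwh snl arc cwc podj dhblt fuu qomh
Final line 10: qomh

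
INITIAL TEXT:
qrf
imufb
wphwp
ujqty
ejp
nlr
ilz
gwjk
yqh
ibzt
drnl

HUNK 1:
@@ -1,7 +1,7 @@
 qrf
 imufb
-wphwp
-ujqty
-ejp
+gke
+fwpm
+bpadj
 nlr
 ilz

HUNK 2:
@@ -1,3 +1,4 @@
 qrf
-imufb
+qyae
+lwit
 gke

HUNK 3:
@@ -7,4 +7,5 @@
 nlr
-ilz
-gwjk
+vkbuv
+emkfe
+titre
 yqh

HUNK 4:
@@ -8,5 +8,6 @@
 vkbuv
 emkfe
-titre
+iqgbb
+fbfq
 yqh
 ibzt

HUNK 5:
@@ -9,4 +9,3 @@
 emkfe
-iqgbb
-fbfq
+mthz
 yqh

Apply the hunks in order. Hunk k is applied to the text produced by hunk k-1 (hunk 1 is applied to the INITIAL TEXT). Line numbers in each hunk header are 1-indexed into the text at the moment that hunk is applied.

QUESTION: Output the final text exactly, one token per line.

Answer: qrf
qyae
lwit
gke
fwpm
bpadj
nlr
vkbuv
emkfe
mthz
yqh
ibzt
drnl

Derivation:
Hunk 1: at line 1 remove [wphwp,ujqty,ejp] add [gke,fwpm,bpadj] -> 11 lines: qrf imufb gke fwpm bpadj nlr ilz gwjk yqh ibzt drnl
Hunk 2: at line 1 remove [imufb] add [qyae,lwit] -> 12 lines: qrf qyae lwit gke fwpm bpadj nlr ilz gwjk yqh ibzt drnl
Hunk 3: at line 7 remove [ilz,gwjk] add [vkbuv,emkfe,titre] -> 13 lines: qrf qyae lwit gke fwpm bpadj nlr vkbuv emkfe titre yqh ibzt drnl
Hunk 4: at line 8 remove [titre] add [iqgbb,fbfq] -> 14 lines: qrf qyae lwit gke fwpm bpadj nlr vkbuv emkfe iqgbb fbfq yqh ibzt drnl
Hunk 5: at line 9 remove [iqgbb,fbfq] add [mthz] -> 13 lines: qrf qyae lwit gke fwpm bpadj nlr vkbuv emkfe mthz yqh ibzt drnl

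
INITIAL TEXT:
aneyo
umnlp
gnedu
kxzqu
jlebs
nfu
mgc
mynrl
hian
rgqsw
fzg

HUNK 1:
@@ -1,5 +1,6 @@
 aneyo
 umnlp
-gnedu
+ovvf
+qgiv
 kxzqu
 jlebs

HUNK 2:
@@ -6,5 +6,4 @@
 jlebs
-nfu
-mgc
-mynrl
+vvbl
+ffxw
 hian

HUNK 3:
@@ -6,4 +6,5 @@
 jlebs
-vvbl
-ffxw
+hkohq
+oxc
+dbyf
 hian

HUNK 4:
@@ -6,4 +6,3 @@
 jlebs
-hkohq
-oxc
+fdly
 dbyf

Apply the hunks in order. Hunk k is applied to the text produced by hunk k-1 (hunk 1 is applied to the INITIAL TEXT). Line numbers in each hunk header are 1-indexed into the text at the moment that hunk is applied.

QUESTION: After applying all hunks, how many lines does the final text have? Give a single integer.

Answer: 11

Derivation:
Hunk 1: at line 1 remove [gnedu] add [ovvf,qgiv] -> 12 lines: aneyo umnlp ovvf qgiv kxzqu jlebs nfu mgc mynrl hian rgqsw fzg
Hunk 2: at line 6 remove [nfu,mgc,mynrl] add [vvbl,ffxw] -> 11 lines: aneyo umnlp ovvf qgiv kxzqu jlebs vvbl ffxw hian rgqsw fzg
Hunk 3: at line 6 remove [vvbl,ffxw] add [hkohq,oxc,dbyf] -> 12 lines: aneyo umnlp ovvf qgiv kxzqu jlebs hkohq oxc dbyf hian rgqsw fzg
Hunk 4: at line 6 remove [hkohq,oxc] add [fdly] -> 11 lines: aneyo umnlp ovvf qgiv kxzqu jlebs fdly dbyf hian rgqsw fzg
Final line count: 11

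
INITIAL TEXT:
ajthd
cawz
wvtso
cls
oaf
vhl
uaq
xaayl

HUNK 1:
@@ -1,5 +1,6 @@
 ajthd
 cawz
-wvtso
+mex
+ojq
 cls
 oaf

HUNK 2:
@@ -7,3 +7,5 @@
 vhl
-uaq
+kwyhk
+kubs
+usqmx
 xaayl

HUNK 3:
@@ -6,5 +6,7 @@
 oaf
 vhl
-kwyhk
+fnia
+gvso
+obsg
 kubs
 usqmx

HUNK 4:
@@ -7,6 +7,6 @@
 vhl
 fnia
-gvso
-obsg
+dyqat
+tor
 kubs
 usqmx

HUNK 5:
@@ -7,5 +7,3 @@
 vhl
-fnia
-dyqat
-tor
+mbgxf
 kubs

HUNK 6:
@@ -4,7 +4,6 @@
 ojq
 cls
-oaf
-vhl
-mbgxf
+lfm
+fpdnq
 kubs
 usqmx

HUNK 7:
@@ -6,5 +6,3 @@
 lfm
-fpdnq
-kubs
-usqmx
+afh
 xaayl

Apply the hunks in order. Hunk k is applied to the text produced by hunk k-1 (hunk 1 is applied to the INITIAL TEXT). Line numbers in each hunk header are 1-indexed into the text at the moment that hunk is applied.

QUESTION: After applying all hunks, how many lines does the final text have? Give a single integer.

Answer: 8

Derivation:
Hunk 1: at line 1 remove [wvtso] add [mex,ojq] -> 9 lines: ajthd cawz mex ojq cls oaf vhl uaq xaayl
Hunk 2: at line 7 remove [uaq] add [kwyhk,kubs,usqmx] -> 11 lines: ajthd cawz mex ojq cls oaf vhl kwyhk kubs usqmx xaayl
Hunk 3: at line 6 remove [kwyhk] add [fnia,gvso,obsg] -> 13 lines: ajthd cawz mex ojq cls oaf vhl fnia gvso obsg kubs usqmx xaayl
Hunk 4: at line 7 remove [gvso,obsg] add [dyqat,tor] -> 13 lines: ajthd cawz mex ojq cls oaf vhl fnia dyqat tor kubs usqmx xaayl
Hunk 5: at line 7 remove [fnia,dyqat,tor] add [mbgxf] -> 11 lines: ajthd cawz mex ojq cls oaf vhl mbgxf kubs usqmx xaayl
Hunk 6: at line 4 remove [oaf,vhl,mbgxf] add [lfm,fpdnq] -> 10 lines: ajthd cawz mex ojq cls lfm fpdnq kubs usqmx xaayl
Hunk 7: at line 6 remove [fpdnq,kubs,usqmx] add [afh] -> 8 lines: ajthd cawz mex ojq cls lfm afh xaayl
Final line count: 8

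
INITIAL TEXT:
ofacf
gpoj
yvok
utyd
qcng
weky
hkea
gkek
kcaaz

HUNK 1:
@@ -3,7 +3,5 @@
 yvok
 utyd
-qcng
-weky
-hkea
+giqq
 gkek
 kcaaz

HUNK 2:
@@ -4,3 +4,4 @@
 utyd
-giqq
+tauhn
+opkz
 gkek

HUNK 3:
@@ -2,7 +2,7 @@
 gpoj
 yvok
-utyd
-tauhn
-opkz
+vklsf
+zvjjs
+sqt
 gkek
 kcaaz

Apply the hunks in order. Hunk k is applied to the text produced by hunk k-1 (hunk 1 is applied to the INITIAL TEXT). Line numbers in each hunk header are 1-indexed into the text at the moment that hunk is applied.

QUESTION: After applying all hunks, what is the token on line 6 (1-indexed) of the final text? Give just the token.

Answer: sqt

Derivation:
Hunk 1: at line 3 remove [qcng,weky,hkea] add [giqq] -> 7 lines: ofacf gpoj yvok utyd giqq gkek kcaaz
Hunk 2: at line 4 remove [giqq] add [tauhn,opkz] -> 8 lines: ofacf gpoj yvok utyd tauhn opkz gkek kcaaz
Hunk 3: at line 2 remove [utyd,tauhn,opkz] add [vklsf,zvjjs,sqt] -> 8 lines: ofacf gpoj yvok vklsf zvjjs sqt gkek kcaaz
Final line 6: sqt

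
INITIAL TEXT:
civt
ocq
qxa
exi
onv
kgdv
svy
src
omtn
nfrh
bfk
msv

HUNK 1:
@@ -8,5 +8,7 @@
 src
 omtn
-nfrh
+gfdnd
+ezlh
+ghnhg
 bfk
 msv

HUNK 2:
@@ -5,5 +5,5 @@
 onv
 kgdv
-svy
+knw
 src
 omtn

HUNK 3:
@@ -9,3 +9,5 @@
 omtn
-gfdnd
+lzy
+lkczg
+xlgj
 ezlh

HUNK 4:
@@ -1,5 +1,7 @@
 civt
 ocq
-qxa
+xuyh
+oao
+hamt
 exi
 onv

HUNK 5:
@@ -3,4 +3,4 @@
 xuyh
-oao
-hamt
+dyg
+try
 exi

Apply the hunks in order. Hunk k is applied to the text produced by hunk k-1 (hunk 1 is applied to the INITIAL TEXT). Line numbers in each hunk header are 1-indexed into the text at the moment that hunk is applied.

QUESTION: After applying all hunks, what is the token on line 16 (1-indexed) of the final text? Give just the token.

Hunk 1: at line 8 remove [nfrh] add [gfdnd,ezlh,ghnhg] -> 14 lines: civt ocq qxa exi onv kgdv svy src omtn gfdnd ezlh ghnhg bfk msv
Hunk 2: at line 5 remove [svy] add [knw] -> 14 lines: civt ocq qxa exi onv kgdv knw src omtn gfdnd ezlh ghnhg bfk msv
Hunk 3: at line 9 remove [gfdnd] add [lzy,lkczg,xlgj] -> 16 lines: civt ocq qxa exi onv kgdv knw src omtn lzy lkczg xlgj ezlh ghnhg bfk msv
Hunk 4: at line 1 remove [qxa] add [xuyh,oao,hamt] -> 18 lines: civt ocq xuyh oao hamt exi onv kgdv knw src omtn lzy lkczg xlgj ezlh ghnhg bfk msv
Hunk 5: at line 3 remove [oao,hamt] add [dyg,try] -> 18 lines: civt ocq xuyh dyg try exi onv kgdv knw src omtn lzy lkczg xlgj ezlh ghnhg bfk msv
Final line 16: ghnhg

Answer: ghnhg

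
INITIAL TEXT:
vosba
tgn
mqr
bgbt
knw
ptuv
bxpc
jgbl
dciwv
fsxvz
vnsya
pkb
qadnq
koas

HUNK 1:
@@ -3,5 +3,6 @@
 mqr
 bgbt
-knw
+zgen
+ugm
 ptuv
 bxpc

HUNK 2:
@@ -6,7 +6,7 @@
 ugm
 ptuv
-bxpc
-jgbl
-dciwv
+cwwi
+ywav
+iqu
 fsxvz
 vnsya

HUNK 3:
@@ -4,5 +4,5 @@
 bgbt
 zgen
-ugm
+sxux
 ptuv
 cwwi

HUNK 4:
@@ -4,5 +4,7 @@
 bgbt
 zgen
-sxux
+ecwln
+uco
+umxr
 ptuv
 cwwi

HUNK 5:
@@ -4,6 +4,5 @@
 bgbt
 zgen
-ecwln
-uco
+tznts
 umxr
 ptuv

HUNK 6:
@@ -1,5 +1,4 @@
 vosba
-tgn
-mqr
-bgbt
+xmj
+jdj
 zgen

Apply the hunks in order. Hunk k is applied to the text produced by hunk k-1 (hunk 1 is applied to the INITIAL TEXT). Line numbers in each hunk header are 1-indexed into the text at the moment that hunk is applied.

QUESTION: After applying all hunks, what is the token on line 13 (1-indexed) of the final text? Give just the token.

Answer: pkb

Derivation:
Hunk 1: at line 3 remove [knw] add [zgen,ugm] -> 15 lines: vosba tgn mqr bgbt zgen ugm ptuv bxpc jgbl dciwv fsxvz vnsya pkb qadnq koas
Hunk 2: at line 6 remove [bxpc,jgbl,dciwv] add [cwwi,ywav,iqu] -> 15 lines: vosba tgn mqr bgbt zgen ugm ptuv cwwi ywav iqu fsxvz vnsya pkb qadnq koas
Hunk 3: at line 4 remove [ugm] add [sxux] -> 15 lines: vosba tgn mqr bgbt zgen sxux ptuv cwwi ywav iqu fsxvz vnsya pkb qadnq koas
Hunk 4: at line 4 remove [sxux] add [ecwln,uco,umxr] -> 17 lines: vosba tgn mqr bgbt zgen ecwln uco umxr ptuv cwwi ywav iqu fsxvz vnsya pkb qadnq koas
Hunk 5: at line 4 remove [ecwln,uco] add [tznts] -> 16 lines: vosba tgn mqr bgbt zgen tznts umxr ptuv cwwi ywav iqu fsxvz vnsya pkb qadnq koas
Hunk 6: at line 1 remove [tgn,mqr,bgbt] add [xmj,jdj] -> 15 lines: vosba xmj jdj zgen tznts umxr ptuv cwwi ywav iqu fsxvz vnsya pkb qadnq koas
Final line 13: pkb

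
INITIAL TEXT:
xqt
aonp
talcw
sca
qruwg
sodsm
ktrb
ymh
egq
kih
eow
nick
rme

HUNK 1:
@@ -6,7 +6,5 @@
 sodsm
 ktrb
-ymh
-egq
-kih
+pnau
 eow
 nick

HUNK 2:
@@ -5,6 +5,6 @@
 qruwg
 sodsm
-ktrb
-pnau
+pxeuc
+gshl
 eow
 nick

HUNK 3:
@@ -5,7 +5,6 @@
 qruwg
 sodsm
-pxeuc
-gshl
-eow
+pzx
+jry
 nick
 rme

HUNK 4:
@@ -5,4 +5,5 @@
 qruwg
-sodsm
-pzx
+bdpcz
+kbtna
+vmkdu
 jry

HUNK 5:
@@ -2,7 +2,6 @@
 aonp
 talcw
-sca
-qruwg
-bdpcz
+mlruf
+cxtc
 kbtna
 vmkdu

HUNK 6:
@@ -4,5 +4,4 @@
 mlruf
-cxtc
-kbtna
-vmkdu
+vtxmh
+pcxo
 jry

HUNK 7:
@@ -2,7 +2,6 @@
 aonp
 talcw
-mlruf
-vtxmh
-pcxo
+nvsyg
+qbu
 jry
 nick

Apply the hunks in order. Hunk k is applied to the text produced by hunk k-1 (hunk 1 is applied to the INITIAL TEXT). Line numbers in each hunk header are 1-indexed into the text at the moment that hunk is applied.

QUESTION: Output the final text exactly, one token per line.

Hunk 1: at line 6 remove [ymh,egq,kih] add [pnau] -> 11 lines: xqt aonp talcw sca qruwg sodsm ktrb pnau eow nick rme
Hunk 2: at line 5 remove [ktrb,pnau] add [pxeuc,gshl] -> 11 lines: xqt aonp talcw sca qruwg sodsm pxeuc gshl eow nick rme
Hunk 3: at line 5 remove [pxeuc,gshl,eow] add [pzx,jry] -> 10 lines: xqt aonp talcw sca qruwg sodsm pzx jry nick rme
Hunk 4: at line 5 remove [sodsm,pzx] add [bdpcz,kbtna,vmkdu] -> 11 lines: xqt aonp talcw sca qruwg bdpcz kbtna vmkdu jry nick rme
Hunk 5: at line 2 remove [sca,qruwg,bdpcz] add [mlruf,cxtc] -> 10 lines: xqt aonp talcw mlruf cxtc kbtna vmkdu jry nick rme
Hunk 6: at line 4 remove [cxtc,kbtna,vmkdu] add [vtxmh,pcxo] -> 9 lines: xqt aonp talcw mlruf vtxmh pcxo jry nick rme
Hunk 7: at line 2 remove [mlruf,vtxmh,pcxo] add [nvsyg,qbu] -> 8 lines: xqt aonp talcw nvsyg qbu jry nick rme

Answer: xqt
aonp
talcw
nvsyg
qbu
jry
nick
rme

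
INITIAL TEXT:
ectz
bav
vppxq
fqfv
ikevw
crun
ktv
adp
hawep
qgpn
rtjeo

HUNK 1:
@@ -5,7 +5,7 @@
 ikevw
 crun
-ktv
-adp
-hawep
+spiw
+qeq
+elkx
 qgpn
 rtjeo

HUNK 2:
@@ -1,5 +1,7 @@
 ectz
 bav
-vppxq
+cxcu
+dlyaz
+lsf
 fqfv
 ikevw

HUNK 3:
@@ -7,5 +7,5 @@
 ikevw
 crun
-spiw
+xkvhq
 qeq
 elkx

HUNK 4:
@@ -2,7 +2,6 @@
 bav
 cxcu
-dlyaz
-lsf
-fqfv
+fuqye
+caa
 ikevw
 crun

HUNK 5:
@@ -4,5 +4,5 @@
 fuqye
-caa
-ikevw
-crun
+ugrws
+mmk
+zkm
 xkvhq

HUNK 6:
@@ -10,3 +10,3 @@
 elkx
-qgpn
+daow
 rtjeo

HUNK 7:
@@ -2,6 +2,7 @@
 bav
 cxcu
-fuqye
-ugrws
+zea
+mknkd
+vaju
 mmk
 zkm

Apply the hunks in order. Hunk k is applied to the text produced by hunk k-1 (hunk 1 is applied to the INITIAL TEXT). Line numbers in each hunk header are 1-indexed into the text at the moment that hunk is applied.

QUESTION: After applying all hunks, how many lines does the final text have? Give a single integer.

Answer: 13

Derivation:
Hunk 1: at line 5 remove [ktv,adp,hawep] add [spiw,qeq,elkx] -> 11 lines: ectz bav vppxq fqfv ikevw crun spiw qeq elkx qgpn rtjeo
Hunk 2: at line 1 remove [vppxq] add [cxcu,dlyaz,lsf] -> 13 lines: ectz bav cxcu dlyaz lsf fqfv ikevw crun spiw qeq elkx qgpn rtjeo
Hunk 3: at line 7 remove [spiw] add [xkvhq] -> 13 lines: ectz bav cxcu dlyaz lsf fqfv ikevw crun xkvhq qeq elkx qgpn rtjeo
Hunk 4: at line 2 remove [dlyaz,lsf,fqfv] add [fuqye,caa] -> 12 lines: ectz bav cxcu fuqye caa ikevw crun xkvhq qeq elkx qgpn rtjeo
Hunk 5: at line 4 remove [caa,ikevw,crun] add [ugrws,mmk,zkm] -> 12 lines: ectz bav cxcu fuqye ugrws mmk zkm xkvhq qeq elkx qgpn rtjeo
Hunk 6: at line 10 remove [qgpn] add [daow] -> 12 lines: ectz bav cxcu fuqye ugrws mmk zkm xkvhq qeq elkx daow rtjeo
Hunk 7: at line 2 remove [fuqye,ugrws] add [zea,mknkd,vaju] -> 13 lines: ectz bav cxcu zea mknkd vaju mmk zkm xkvhq qeq elkx daow rtjeo
Final line count: 13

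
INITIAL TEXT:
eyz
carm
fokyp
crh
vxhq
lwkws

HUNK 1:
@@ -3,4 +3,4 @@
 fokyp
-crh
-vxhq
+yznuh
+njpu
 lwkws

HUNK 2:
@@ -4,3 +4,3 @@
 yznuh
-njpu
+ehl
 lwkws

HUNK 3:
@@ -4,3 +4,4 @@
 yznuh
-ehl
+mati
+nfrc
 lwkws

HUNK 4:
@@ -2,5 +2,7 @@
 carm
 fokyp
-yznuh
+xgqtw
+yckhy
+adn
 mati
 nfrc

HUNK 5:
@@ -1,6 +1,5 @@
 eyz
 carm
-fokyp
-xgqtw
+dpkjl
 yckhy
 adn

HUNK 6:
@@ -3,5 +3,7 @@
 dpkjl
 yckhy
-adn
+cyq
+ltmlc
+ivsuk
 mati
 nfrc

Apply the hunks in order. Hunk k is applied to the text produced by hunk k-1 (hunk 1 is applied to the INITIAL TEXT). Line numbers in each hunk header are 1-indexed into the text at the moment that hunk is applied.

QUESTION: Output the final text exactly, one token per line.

Hunk 1: at line 3 remove [crh,vxhq] add [yznuh,njpu] -> 6 lines: eyz carm fokyp yznuh njpu lwkws
Hunk 2: at line 4 remove [njpu] add [ehl] -> 6 lines: eyz carm fokyp yznuh ehl lwkws
Hunk 3: at line 4 remove [ehl] add [mati,nfrc] -> 7 lines: eyz carm fokyp yznuh mati nfrc lwkws
Hunk 4: at line 2 remove [yznuh] add [xgqtw,yckhy,adn] -> 9 lines: eyz carm fokyp xgqtw yckhy adn mati nfrc lwkws
Hunk 5: at line 1 remove [fokyp,xgqtw] add [dpkjl] -> 8 lines: eyz carm dpkjl yckhy adn mati nfrc lwkws
Hunk 6: at line 3 remove [adn] add [cyq,ltmlc,ivsuk] -> 10 lines: eyz carm dpkjl yckhy cyq ltmlc ivsuk mati nfrc lwkws

Answer: eyz
carm
dpkjl
yckhy
cyq
ltmlc
ivsuk
mati
nfrc
lwkws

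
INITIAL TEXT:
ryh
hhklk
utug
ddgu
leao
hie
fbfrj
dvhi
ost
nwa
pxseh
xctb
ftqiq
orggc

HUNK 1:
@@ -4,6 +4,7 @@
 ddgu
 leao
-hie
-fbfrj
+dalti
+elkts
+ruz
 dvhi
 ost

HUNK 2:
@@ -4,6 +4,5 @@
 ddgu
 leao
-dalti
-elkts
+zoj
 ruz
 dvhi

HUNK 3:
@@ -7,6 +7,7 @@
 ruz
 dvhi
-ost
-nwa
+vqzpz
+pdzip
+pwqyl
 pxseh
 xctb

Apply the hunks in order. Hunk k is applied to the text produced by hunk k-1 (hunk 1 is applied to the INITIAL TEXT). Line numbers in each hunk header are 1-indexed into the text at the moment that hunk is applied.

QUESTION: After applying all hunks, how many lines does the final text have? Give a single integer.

Answer: 15

Derivation:
Hunk 1: at line 4 remove [hie,fbfrj] add [dalti,elkts,ruz] -> 15 lines: ryh hhklk utug ddgu leao dalti elkts ruz dvhi ost nwa pxseh xctb ftqiq orggc
Hunk 2: at line 4 remove [dalti,elkts] add [zoj] -> 14 lines: ryh hhklk utug ddgu leao zoj ruz dvhi ost nwa pxseh xctb ftqiq orggc
Hunk 3: at line 7 remove [ost,nwa] add [vqzpz,pdzip,pwqyl] -> 15 lines: ryh hhklk utug ddgu leao zoj ruz dvhi vqzpz pdzip pwqyl pxseh xctb ftqiq orggc
Final line count: 15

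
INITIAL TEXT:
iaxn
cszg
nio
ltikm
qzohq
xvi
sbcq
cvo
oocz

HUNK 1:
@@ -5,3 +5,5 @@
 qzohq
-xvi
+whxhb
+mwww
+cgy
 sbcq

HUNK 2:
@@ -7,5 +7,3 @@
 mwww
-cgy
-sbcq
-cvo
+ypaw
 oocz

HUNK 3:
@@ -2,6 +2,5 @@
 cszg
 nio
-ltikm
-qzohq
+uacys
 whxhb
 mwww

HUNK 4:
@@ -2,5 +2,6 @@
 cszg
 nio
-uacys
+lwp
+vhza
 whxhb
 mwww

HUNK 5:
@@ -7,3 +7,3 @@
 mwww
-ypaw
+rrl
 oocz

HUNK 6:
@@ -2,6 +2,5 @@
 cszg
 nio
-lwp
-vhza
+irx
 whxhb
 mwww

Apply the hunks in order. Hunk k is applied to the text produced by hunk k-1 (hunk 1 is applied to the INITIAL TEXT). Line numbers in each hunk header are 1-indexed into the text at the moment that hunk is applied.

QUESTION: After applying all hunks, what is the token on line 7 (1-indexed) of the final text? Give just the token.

Hunk 1: at line 5 remove [xvi] add [whxhb,mwww,cgy] -> 11 lines: iaxn cszg nio ltikm qzohq whxhb mwww cgy sbcq cvo oocz
Hunk 2: at line 7 remove [cgy,sbcq,cvo] add [ypaw] -> 9 lines: iaxn cszg nio ltikm qzohq whxhb mwww ypaw oocz
Hunk 3: at line 2 remove [ltikm,qzohq] add [uacys] -> 8 lines: iaxn cszg nio uacys whxhb mwww ypaw oocz
Hunk 4: at line 2 remove [uacys] add [lwp,vhza] -> 9 lines: iaxn cszg nio lwp vhza whxhb mwww ypaw oocz
Hunk 5: at line 7 remove [ypaw] add [rrl] -> 9 lines: iaxn cszg nio lwp vhza whxhb mwww rrl oocz
Hunk 6: at line 2 remove [lwp,vhza] add [irx] -> 8 lines: iaxn cszg nio irx whxhb mwww rrl oocz
Final line 7: rrl

Answer: rrl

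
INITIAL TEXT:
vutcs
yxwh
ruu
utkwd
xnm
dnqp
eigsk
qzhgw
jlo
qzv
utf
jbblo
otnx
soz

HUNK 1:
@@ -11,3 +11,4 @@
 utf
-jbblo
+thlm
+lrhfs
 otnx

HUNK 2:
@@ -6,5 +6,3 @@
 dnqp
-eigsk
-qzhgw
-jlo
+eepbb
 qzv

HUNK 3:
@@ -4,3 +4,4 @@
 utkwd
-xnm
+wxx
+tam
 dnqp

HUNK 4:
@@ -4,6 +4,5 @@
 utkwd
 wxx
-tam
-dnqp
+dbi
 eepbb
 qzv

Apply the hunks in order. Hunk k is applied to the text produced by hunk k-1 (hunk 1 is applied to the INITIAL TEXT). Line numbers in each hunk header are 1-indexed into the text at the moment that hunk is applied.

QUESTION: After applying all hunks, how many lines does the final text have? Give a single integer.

Answer: 13

Derivation:
Hunk 1: at line 11 remove [jbblo] add [thlm,lrhfs] -> 15 lines: vutcs yxwh ruu utkwd xnm dnqp eigsk qzhgw jlo qzv utf thlm lrhfs otnx soz
Hunk 2: at line 6 remove [eigsk,qzhgw,jlo] add [eepbb] -> 13 lines: vutcs yxwh ruu utkwd xnm dnqp eepbb qzv utf thlm lrhfs otnx soz
Hunk 3: at line 4 remove [xnm] add [wxx,tam] -> 14 lines: vutcs yxwh ruu utkwd wxx tam dnqp eepbb qzv utf thlm lrhfs otnx soz
Hunk 4: at line 4 remove [tam,dnqp] add [dbi] -> 13 lines: vutcs yxwh ruu utkwd wxx dbi eepbb qzv utf thlm lrhfs otnx soz
Final line count: 13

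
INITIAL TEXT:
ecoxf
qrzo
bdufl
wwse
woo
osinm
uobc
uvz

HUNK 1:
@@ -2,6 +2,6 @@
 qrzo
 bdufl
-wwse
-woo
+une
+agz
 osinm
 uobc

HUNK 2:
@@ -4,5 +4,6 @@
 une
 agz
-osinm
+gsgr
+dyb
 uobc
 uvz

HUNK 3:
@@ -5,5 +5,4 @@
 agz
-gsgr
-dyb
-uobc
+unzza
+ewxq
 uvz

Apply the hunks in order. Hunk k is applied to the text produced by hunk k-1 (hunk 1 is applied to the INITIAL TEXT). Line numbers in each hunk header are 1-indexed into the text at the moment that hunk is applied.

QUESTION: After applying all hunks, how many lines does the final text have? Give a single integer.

Answer: 8

Derivation:
Hunk 1: at line 2 remove [wwse,woo] add [une,agz] -> 8 lines: ecoxf qrzo bdufl une agz osinm uobc uvz
Hunk 2: at line 4 remove [osinm] add [gsgr,dyb] -> 9 lines: ecoxf qrzo bdufl une agz gsgr dyb uobc uvz
Hunk 3: at line 5 remove [gsgr,dyb,uobc] add [unzza,ewxq] -> 8 lines: ecoxf qrzo bdufl une agz unzza ewxq uvz
Final line count: 8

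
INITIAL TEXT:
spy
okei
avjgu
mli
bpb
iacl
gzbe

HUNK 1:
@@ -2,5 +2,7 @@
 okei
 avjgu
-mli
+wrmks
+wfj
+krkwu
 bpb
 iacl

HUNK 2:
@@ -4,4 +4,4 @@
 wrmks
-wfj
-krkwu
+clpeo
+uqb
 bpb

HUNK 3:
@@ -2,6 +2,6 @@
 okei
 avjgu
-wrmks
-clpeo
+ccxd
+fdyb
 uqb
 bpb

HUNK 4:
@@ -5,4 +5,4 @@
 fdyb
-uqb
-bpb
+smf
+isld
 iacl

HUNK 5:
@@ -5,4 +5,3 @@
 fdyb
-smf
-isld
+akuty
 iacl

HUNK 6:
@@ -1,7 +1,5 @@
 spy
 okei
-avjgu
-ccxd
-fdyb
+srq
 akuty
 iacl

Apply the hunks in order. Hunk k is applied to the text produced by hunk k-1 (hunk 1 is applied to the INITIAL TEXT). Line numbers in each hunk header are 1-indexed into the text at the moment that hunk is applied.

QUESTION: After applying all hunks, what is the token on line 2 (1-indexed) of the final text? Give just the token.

Hunk 1: at line 2 remove [mli] add [wrmks,wfj,krkwu] -> 9 lines: spy okei avjgu wrmks wfj krkwu bpb iacl gzbe
Hunk 2: at line 4 remove [wfj,krkwu] add [clpeo,uqb] -> 9 lines: spy okei avjgu wrmks clpeo uqb bpb iacl gzbe
Hunk 3: at line 2 remove [wrmks,clpeo] add [ccxd,fdyb] -> 9 lines: spy okei avjgu ccxd fdyb uqb bpb iacl gzbe
Hunk 4: at line 5 remove [uqb,bpb] add [smf,isld] -> 9 lines: spy okei avjgu ccxd fdyb smf isld iacl gzbe
Hunk 5: at line 5 remove [smf,isld] add [akuty] -> 8 lines: spy okei avjgu ccxd fdyb akuty iacl gzbe
Hunk 6: at line 1 remove [avjgu,ccxd,fdyb] add [srq] -> 6 lines: spy okei srq akuty iacl gzbe
Final line 2: okei

Answer: okei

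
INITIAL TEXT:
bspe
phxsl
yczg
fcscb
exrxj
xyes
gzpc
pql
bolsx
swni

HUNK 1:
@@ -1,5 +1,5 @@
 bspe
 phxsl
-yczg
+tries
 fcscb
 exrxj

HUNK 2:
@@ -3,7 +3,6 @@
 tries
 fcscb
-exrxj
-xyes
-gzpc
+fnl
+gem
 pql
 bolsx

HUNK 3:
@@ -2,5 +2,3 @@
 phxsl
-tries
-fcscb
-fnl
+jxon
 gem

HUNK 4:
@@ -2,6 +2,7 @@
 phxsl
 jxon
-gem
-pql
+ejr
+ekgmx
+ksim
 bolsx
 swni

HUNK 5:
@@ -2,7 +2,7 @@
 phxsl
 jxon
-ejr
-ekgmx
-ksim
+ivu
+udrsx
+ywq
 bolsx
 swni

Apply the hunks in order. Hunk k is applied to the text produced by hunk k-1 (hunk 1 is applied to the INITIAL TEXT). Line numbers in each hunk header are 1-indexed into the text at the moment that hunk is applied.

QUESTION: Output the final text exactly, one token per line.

Answer: bspe
phxsl
jxon
ivu
udrsx
ywq
bolsx
swni

Derivation:
Hunk 1: at line 1 remove [yczg] add [tries] -> 10 lines: bspe phxsl tries fcscb exrxj xyes gzpc pql bolsx swni
Hunk 2: at line 3 remove [exrxj,xyes,gzpc] add [fnl,gem] -> 9 lines: bspe phxsl tries fcscb fnl gem pql bolsx swni
Hunk 3: at line 2 remove [tries,fcscb,fnl] add [jxon] -> 7 lines: bspe phxsl jxon gem pql bolsx swni
Hunk 4: at line 2 remove [gem,pql] add [ejr,ekgmx,ksim] -> 8 lines: bspe phxsl jxon ejr ekgmx ksim bolsx swni
Hunk 5: at line 2 remove [ejr,ekgmx,ksim] add [ivu,udrsx,ywq] -> 8 lines: bspe phxsl jxon ivu udrsx ywq bolsx swni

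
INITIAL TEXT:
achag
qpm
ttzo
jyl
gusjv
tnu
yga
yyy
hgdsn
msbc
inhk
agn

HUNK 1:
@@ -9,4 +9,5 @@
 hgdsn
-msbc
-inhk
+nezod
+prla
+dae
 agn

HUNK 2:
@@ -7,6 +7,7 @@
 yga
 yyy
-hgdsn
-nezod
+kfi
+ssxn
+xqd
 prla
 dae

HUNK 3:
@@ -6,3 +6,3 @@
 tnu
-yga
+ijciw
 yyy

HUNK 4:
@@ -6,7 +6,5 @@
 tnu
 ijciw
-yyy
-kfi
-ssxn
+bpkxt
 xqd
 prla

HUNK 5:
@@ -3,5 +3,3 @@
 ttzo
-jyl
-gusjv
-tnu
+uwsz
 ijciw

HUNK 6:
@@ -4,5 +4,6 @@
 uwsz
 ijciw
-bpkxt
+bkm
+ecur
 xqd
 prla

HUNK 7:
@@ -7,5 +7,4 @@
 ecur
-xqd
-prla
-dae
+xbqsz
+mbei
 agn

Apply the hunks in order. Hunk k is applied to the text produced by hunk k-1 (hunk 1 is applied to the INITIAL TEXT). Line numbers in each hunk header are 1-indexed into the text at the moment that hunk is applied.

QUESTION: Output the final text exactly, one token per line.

Hunk 1: at line 9 remove [msbc,inhk] add [nezod,prla,dae] -> 13 lines: achag qpm ttzo jyl gusjv tnu yga yyy hgdsn nezod prla dae agn
Hunk 2: at line 7 remove [hgdsn,nezod] add [kfi,ssxn,xqd] -> 14 lines: achag qpm ttzo jyl gusjv tnu yga yyy kfi ssxn xqd prla dae agn
Hunk 3: at line 6 remove [yga] add [ijciw] -> 14 lines: achag qpm ttzo jyl gusjv tnu ijciw yyy kfi ssxn xqd prla dae agn
Hunk 4: at line 6 remove [yyy,kfi,ssxn] add [bpkxt] -> 12 lines: achag qpm ttzo jyl gusjv tnu ijciw bpkxt xqd prla dae agn
Hunk 5: at line 3 remove [jyl,gusjv,tnu] add [uwsz] -> 10 lines: achag qpm ttzo uwsz ijciw bpkxt xqd prla dae agn
Hunk 6: at line 4 remove [bpkxt] add [bkm,ecur] -> 11 lines: achag qpm ttzo uwsz ijciw bkm ecur xqd prla dae agn
Hunk 7: at line 7 remove [xqd,prla,dae] add [xbqsz,mbei] -> 10 lines: achag qpm ttzo uwsz ijciw bkm ecur xbqsz mbei agn

Answer: achag
qpm
ttzo
uwsz
ijciw
bkm
ecur
xbqsz
mbei
agn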